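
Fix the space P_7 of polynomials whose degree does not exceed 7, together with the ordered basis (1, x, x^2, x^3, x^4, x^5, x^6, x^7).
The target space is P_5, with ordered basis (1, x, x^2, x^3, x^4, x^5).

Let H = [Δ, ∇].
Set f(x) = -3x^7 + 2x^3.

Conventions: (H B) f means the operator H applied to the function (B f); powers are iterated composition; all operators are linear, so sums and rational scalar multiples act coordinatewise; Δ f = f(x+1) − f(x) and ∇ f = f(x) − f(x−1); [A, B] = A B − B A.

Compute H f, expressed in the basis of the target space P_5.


the result is g(x) = 0

∇ f = -21x^6 + 63x^5 - 105x^4 + 105x^3 - 57x^2 + 15x - 1
Δ ∇ f = -126x^5 - 210x^3 - 30x
Δ f = -21x^6 - 63x^5 - 105x^4 - 105x^3 - 57x^2 - 15x - 1
∇ Δ f = -126x^5 - 210x^3 - 30x
[Δ, ∇] f = 0


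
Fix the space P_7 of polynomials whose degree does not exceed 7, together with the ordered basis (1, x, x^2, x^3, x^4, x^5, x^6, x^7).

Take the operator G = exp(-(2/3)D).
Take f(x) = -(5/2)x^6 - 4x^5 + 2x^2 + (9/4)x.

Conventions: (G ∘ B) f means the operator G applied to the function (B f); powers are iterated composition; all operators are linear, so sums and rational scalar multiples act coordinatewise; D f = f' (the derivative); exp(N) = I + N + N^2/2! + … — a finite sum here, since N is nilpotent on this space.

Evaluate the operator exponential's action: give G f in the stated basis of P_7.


order-1 term: 10x^5 + (40/3)x^4 - (8/3)x - 3/2
order-2 term: -(50/3)x^4 - (160/9)x^3 + 8/9
order-3 term: (400/27)x^3 + (320/27)x^2
order-4 term: -(200/27)x^2 - (320/81)x
order-5 term: (160/81)x + 128/243
order-6 term: -160/729
the series for exp(-(2/3)D) f terminates at order 6
exp(-(2/3)D) f = -(5/2)x^6 + 6x^5 - (10/3)x^4 - (80/27)x^3 + (58/9)x^2 - (775/324)x - 443/1458

g(x) = -(5/2)x^6 + 6x^5 - (10/3)x^4 - (80/27)x^3 + (58/9)x^2 - (775/324)x - 443/1458


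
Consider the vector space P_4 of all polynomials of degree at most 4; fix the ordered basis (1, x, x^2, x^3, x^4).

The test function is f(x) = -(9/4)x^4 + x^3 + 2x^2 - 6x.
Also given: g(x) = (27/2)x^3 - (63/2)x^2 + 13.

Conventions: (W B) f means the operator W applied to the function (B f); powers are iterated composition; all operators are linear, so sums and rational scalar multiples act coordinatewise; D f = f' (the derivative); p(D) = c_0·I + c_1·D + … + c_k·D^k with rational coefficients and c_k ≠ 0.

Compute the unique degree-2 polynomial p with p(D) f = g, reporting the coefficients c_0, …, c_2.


D^0 f = -(9/4)x^4 + x^3 + 2x^2 - 6x
D^1 f = -9x^3 + 3x^2 + 4x - 6
D^2 f = -27x^2 + 6x + 4
matching coefficients of g against c_0 f + c_1 Df + … from the top degree down determines the c_i
solution: c_0 = 0, c_1 = -3/2, c_2 = 1

p(D) = -(3/2)·D + D^2, i.e. c_0 = 0, c_1 = -3/2, c_2 = 1


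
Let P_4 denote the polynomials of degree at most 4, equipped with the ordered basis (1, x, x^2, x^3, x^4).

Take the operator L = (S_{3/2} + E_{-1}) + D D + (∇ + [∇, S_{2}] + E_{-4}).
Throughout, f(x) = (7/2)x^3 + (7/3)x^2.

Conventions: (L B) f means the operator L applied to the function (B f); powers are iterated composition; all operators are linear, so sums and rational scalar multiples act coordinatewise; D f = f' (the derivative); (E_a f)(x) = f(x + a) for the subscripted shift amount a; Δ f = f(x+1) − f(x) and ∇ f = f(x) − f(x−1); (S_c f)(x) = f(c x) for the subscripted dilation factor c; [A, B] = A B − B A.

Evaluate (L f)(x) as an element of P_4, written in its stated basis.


the image equals g(x) = (301/16)x^3 + (119/12)x^2 + (350/3)x - 329/2

S_{3/2} f = (189/16)x^3 + (21/4)x^2
E_{-1} f = (7/2)x^3 - (49/6)x^2 + (35/6)x - 7/6
(S_{3/2} + E_{-1}) f = (245/16)x^3 - (35/12)x^2 + (35/6)x - 7/6
D f = (21/2)x^2 + (14/3)x
D D f = 21x + 14/3
∇ f = (21/2)x^2 - (35/6)x + 7/6
S_{2} f = 28x^3 + (28/3)x^2
∇ S_{2} f = 84x^2 - (196/3)x + 56/3
∇ f = (21/2)x^2 - (35/6)x + 7/6
S_{2} ∇ f = 42x^2 - (35/3)x + 7/6
[∇, S_{2}] f = 42x^2 - (161/3)x + 35/2
E_{-4} f = (7/2)x^3 - (119/3)x^2 + (448/3)x - 560/3
(∇ + [∇, S_{2}] + E_{-4}) f = (7/2)x^3 + (77/6)x^2 + (539/6)x - 168
((S_{3/2} + E_{-1}) + D D + (∇ + [∇, S_{2}] + E_{-4})) f = (301/16)x^3 + (119/12)x^2 + (350/3)x - 329/2


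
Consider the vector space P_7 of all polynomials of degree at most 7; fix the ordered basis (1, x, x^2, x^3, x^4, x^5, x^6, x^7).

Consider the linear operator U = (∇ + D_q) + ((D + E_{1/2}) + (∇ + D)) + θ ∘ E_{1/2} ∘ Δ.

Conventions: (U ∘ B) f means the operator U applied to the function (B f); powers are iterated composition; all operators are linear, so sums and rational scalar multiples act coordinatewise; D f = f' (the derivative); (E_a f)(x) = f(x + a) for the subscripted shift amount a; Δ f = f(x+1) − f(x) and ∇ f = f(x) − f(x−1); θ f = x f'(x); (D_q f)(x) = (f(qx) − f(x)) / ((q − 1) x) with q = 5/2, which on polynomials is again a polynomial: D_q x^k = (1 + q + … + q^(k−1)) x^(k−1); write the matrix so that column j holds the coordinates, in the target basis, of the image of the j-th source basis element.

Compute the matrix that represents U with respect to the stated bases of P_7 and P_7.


the matrix is [[1, 11/2, -7/4, 17/8, -31/16, 65/32, -127/64, 257/128]; [0, 1, 29/2, 3/4, 43/2, 245/16, 921/16, 4207/64]; [0, 0, 1, 117/4, 27/2, 345/4, 1935/16, 11529/32]; [0, 0, 0, 1, 443/8, 85/2, 475/2, 7315/16]; [0, 0, 0, 0, 1, 1711/16, 375/4, 4235/8]; [0, 0, 0, 0, 0, 1, 7011/32, 693/4]; [0, 0, 0, 0, 0, 0, 1, 30703/64]; [0, 0, 0, 0, 0, 0, 0, 1]] (rows listed top to bottom)

image of 1: 1
image of x: x + 11/2
image of x^2: x^2 + (29/2)x - 7/4
image of x^3: x^3 + (117/4)x^2 + (3/4)x + 17/8
image of x^4: x^4 + (443/8)x^3 + (27/2)x^2 + (43/2)x - 31/16
image of x^5: x^5 + (1711/16)x^4 + (85/2)x^3 + (345/4)x^2 + (245/16)x + 65/32
image of x^6: x^6 + (7011/32)x^5 + (375/4)x^4 + (475/2)x^3 + (1935/16)x^2 + (921/16)x - 127/64
image of x^7: x^7 + (30703/64)x^6 + (693/4)x^5 + (4235/8)x^4 + (7315/16)x^3 + (11529/32)x^2 + (4207/64)x + 257/128
each image's coordinates form column j of the matrix


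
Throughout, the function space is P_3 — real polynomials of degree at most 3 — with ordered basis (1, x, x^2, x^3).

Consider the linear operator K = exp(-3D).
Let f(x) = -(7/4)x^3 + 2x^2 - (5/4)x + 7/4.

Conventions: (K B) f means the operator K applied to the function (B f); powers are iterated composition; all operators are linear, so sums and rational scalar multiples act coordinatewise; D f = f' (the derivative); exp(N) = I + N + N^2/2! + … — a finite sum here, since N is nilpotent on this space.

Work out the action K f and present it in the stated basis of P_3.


the result is g(x) = -(7/4)x^3 + (71/4)x^2 - (121/2)x + 283/4

order-1 term: (63/4)x^2 - 12x + 15/4
order-2 term: -(189/4)x + 18
order-3 term: 189/4
the series for exp(-3D) f terminates at order 3
exp(-3D) f = -(7/4)x^3 + (71/4)x^2 - (121/2)x + 283/4


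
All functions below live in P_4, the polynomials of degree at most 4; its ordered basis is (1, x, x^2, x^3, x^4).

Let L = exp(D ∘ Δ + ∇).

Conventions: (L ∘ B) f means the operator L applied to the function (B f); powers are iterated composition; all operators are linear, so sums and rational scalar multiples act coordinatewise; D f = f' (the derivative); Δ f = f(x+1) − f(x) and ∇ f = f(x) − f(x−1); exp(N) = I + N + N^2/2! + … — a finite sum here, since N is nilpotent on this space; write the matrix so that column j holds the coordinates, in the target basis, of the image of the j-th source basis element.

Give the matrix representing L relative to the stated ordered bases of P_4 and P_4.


image of 1: 1
image of x: x + 1
image of x^2: x^2 + 2x + 2
image of x^3: x^3 + 3x^2 + 6x + 8
image of x^4: x^4 + 4x^3 + 12x^2 + 32x + 29
each image's coordinates form column j of the matrix

the matrix is [[1, 1, 2, 8, 29]; [0, 1, 2, 6, 32]; [0, 0, 1, 3, 12]; [0, 0, 0, 1, 4]; [0, 0, 0, 0, 1]] (rows listed top to bottom)


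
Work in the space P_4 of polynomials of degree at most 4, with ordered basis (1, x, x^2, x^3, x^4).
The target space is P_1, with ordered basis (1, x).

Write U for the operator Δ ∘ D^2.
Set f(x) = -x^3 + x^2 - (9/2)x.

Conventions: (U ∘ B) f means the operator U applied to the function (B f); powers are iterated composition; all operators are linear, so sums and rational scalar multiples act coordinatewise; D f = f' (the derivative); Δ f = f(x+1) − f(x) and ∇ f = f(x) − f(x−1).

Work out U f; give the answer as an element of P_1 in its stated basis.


the result is g(x) = -6

D f = -3x^2 + 2x - 9/2
D D f = -6x + 2
Δ D^2 f = -6


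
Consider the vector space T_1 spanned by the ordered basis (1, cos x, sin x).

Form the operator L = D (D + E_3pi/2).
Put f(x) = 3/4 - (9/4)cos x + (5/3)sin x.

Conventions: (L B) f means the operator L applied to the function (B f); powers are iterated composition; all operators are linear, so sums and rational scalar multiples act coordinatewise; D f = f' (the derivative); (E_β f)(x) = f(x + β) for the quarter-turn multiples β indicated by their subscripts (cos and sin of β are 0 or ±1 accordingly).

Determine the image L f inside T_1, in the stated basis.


D f = (5/3)cos x + (9/4)sin x
E_3pi/2 f = 3/4 - (5/3)cos x - (9/4)sin x
(D + E_3pi/2) f = 3/4
D (D + E_3pi/2) f = 0

g(x) = 0


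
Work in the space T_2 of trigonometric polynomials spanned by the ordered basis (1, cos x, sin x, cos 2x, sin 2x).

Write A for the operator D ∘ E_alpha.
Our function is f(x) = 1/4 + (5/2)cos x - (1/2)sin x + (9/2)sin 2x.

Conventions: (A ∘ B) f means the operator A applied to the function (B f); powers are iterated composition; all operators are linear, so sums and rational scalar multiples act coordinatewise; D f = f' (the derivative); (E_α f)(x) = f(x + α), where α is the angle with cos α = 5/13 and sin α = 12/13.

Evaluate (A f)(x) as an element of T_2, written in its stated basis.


E_alpha f = 1/4 + (1/2)cos x - (5/2)sin x + (540/169)cos 2x - (1071/338)sin 2x
D E_alpha f = -(5/2)cos x - (1/2)sin x - (1071/169)cos 2x - (1080/169)sin 2x

the image equals g(x) = -(5/2)cos x - (1/2)sin x - (1071/169)cos 2x - (1080/169)sin 2x


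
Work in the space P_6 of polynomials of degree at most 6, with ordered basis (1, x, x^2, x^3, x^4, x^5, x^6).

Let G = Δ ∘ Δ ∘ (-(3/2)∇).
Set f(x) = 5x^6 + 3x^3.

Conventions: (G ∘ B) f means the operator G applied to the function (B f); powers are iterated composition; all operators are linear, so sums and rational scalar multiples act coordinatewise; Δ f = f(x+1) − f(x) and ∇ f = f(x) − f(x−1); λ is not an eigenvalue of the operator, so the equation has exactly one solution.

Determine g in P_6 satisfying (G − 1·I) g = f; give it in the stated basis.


the image equals g(x) = -5x^6 + 897x^3 + 1350x^2 + 1350x - 7623

write g with unknown coordinates in the stated basis and equate coefficients in (G − 1·I) g = f
solving from the highest basis element down gives g = -5x^6 + 897x^3 + 1350x^2 + 1350x - 7623
check: G g = 900x^3 + 1350x^2 + 1350x - 7623
so G g − 1·g = 5x^6 + 3x^3 = f ✓


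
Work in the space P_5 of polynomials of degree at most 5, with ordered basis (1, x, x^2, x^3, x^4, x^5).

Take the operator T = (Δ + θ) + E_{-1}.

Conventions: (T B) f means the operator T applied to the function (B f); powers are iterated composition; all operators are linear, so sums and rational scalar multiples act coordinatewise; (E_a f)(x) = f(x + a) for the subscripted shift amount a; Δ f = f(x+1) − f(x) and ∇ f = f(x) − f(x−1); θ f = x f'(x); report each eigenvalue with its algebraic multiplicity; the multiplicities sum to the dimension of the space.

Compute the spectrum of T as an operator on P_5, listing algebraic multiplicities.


image of 1: 1
image of x: 2x
image of x^2: 3x^2 + 2
image of x^3: 4x^3 + 6x
image of x^4: 5x^4 + 12x^2 + 2
image of x^5: 6x^5 + 20x^3 + 10x
the matrix is upper triangular; its diagonal is (1, 2, 3, 4, 5, 6)
for a triangular matrix the eigenvalues are the diagonal entries, with algebraic multiplicity their repetition count

λ = 1 (multiplicity 1), λ = 2 (multiplicity 1), λ = 3 (multiplicity 1), λ = 4 (multiplicity 1), λ = 5 (multiplicity 1), λ = 6 (multiplicity 1)


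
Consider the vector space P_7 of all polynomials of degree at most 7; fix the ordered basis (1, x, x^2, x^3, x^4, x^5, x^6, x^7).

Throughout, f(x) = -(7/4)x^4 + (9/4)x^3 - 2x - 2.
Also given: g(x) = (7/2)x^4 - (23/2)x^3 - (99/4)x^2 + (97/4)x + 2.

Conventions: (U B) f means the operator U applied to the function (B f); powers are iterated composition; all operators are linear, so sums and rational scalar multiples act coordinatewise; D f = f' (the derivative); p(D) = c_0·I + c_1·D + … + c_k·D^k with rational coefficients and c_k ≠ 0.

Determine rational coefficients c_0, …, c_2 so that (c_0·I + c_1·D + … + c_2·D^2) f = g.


c_0 = -2, c_1 = 1, c_2 = 3/2

D^0 f = -(7/4)x^4 + (9/4)x^3 - 2x - 2
D^1 f = -7x^3 + (27/4)x^2 - 2
D^2 f = -21x^2 + (27/2)x
matching coefficients of g against c_0 f + c_1 Df + … from the top degree down determines the c_i
solution: c_0 = -2, c_1 = 1, c_2 = 3/2


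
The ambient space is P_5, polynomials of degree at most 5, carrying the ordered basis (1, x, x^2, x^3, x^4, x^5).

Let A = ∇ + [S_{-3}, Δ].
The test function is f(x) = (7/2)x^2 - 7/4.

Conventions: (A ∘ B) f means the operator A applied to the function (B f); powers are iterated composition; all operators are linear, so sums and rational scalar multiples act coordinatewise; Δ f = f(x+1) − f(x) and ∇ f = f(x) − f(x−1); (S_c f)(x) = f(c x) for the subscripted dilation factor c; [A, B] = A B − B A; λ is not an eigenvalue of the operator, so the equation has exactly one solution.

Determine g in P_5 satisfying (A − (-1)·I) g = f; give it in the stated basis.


write g with unknown coordinates in the stated basis and equate coefficients in (A − (-1)·I) g = f
solving from the highest basis element down gives g = (7/2)x^2 + 77x - 1421/4
check: A g = -77x + 707/2
so A g − (-1)·g = (7/2)x^2 - 7/4 = f ✓

g(x) = (7/2)x^2 + 77x - 1421/4


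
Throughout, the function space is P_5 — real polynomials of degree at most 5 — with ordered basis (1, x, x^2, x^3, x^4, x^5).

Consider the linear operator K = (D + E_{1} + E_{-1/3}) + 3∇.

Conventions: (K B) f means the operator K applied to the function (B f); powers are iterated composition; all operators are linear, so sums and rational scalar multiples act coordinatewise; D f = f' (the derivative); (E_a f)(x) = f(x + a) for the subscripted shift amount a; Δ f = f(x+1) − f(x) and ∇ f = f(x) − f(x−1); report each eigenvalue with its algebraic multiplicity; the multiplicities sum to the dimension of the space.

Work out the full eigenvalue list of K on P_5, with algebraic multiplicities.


image of 1: 2
image of x: 2x + 14/3
image of x^2: 2x^2 + (28/3)x - 17/9
image of x^3: 2x^3 + 14x^2 - (17/3)x + 107/27
image of x^4: 2x^4 + (56/3)x^3 - (34/3)x^2 + (428/27)x - 161/81
image of x^5: 2x^5 + (70/3)x^4 - (170/9)x^3 + (1070/27)x^2 - (805/81)x + 971/243
the matrix is upper triangular; its diagonal is (2, 2, 2, 2, 2, 2)
for a triangular matrix the eigenvalues are the diagonal entries, with algebraic multiplicity their repetition count

λ = 2 (multiplicity 6)


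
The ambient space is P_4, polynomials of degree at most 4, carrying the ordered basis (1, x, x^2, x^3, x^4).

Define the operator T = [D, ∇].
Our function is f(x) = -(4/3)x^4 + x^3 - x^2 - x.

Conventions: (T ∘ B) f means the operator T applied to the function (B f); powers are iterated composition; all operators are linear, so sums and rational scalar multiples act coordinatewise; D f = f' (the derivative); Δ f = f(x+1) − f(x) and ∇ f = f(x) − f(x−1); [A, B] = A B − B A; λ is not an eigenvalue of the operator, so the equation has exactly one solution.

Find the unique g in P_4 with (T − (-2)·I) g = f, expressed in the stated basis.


g(x) = -(2/3)x^4 + (1/2)x^3 - (1/2)x^2 - (1/2)x

write g with unknown coordinates in the stated basis and equate coefficients in (T − (-2)·I) g = f
solving from the highest basis element down gives g = -(2/3)x^4 + (1/2)x^3 - (1/2)x^2 - (1/2)x
check: T g = 0
so T g − (-2)·g = -(4/3)x^4 + x^3 - x^2 - x = f ✓


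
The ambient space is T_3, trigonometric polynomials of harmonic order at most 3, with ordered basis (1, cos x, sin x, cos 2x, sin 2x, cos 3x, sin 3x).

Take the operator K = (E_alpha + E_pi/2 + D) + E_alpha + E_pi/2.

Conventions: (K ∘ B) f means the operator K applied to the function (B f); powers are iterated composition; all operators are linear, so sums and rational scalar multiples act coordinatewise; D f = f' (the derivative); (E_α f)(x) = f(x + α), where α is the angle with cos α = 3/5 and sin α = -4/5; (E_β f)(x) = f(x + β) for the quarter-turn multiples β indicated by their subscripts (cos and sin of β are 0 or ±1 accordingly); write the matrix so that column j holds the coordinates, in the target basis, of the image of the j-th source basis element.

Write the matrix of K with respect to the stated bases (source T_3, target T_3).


image of 1: 4
image of cos x: (6/5)cos x - (7/5)sin x
image of sin x: (7/5)cos x + (6/5)sin x
image of cos 2x: -(64/25)cos 2x - (2/25)sin 2x
image of sin 2x: (2/25)cos 2x - (64/25)sin 2x
image of cos 3x: -(234/125)cos 3x - (37/125)sin 3x
image of sin 3x: (37/125)cos 3x - (234/125)sin 3x
each image's coordinates form column j of the matrix

the matrix is [[4, 0, 0, 0, 0, 0, 0]; [0, 6/5, 7/5, 0, 0, 0, 0]; [0, -7/5, 6/5, 0, 0, 0, 0]; [0, 0, 0, -64/25, 2/25, 0, 0]; [0, 0, 0, -2/25, -64/25, 0, 0]; [0, 0, 0, 0, 0, -234/125, 37/125]; [0, 0, 0, 0, 0, -37/125, -234/125]] (rows listed top to bottom)


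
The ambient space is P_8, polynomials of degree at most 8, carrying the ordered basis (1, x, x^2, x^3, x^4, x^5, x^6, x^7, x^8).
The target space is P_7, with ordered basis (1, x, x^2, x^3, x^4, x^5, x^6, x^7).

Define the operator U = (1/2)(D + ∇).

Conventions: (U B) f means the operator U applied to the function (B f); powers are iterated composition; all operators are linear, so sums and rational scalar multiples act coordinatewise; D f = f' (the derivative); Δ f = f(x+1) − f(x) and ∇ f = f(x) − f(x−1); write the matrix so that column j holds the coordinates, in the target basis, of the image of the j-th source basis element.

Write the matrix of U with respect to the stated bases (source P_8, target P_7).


the matrix is [[0, 1, -1/2, 1/2, -1/2, 1/2, -1/2, 1/2, -1/2]; [0, 0, 2, -3/2, 2, -5/2, 3, -7/2, 4]; [0, 0, 0, 3, -3, 5, -15/2, 21/2, -14]; [0, 0, 0, 0, 4, -5, 10, -35/2, 28]; [0, 0, 0, 0, 0, 5, -15/2, 35/2, -35]; [0, 0, 0, 0, 0, 0, 6, -21/2, 28]; [0, 0, 0, 0, 0, 0, 0, 7, -14]; [0, 0, 0, 0, 0, 0, 0, 0, 8]] (rows listed top to bottom)

image of 1: 0
image of x: 1
image of x^2: 2x - 1/2
image of x^3: 3x^2 - (3/2)x + 1/2
image of x^4: 4x^3 - 3x^2 + 2x - 1/2
image of x^5: 5x^4 - 5x^3 + 5x^2 - (5/2)x + 1/2
image of x^6: 6x^5 - (15/2)x^4 + 10x^3 - (15/2)x^2 + 3x - 1/2
image of x^7: 7x^6 - (21/2)x^5 + (35/2)x^4 - (35/2)x^3 + (21/2)x^2 - (7/2)x + 1/2
image of x^8: 8x^7 - 14x^6 + 28x^5 - 35x^4 + 28x^3 - 14x^2 + 4x - 1/2
each image's coordinates form column j of the matrix


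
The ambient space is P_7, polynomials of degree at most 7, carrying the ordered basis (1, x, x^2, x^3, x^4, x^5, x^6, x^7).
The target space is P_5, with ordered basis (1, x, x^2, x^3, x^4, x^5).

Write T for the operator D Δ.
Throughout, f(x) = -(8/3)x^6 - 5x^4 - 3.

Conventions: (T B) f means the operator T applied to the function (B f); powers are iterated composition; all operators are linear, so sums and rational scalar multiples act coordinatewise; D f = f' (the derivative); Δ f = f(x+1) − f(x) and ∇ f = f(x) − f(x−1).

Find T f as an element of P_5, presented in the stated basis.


the result is g(x) = -80x^4 - 160x^3 - 220x^2 - 140x - 36

Δ f = -16x^5 - 40x^4 - (220/3)x^3 - 70x^2 - 36x - 23/3
D Δ f = -80x^4 - 160x^3 - 220x^2 - 140x - 36


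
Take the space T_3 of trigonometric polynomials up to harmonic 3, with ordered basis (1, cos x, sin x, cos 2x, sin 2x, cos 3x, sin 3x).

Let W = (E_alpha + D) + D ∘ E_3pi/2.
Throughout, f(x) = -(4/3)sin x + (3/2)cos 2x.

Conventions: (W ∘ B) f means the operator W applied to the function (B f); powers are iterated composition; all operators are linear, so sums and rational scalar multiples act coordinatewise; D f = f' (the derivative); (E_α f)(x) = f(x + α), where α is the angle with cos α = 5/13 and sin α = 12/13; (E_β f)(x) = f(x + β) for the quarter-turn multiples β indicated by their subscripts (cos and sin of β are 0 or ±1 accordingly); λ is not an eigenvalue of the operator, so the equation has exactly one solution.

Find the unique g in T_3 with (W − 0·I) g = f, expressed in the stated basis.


g(x) = (100/219)cos x - (24/73)sin x - (357/338)cos 2x + (180/169)sin 2x

write g with unknown coordinates in the stated basis and equate coefficients in (W − 0·I) g = f
solving from the highest basis element down gives g = (100/219)cos x - (24/73)sin x - (357/338)cos 2x + (180/169)sin 2x
check: W g = -(4/3)sin x + (3/2)cos 2x
so W g − 0·g = -(4/3)sin x + (3/2)cos 2x = f ✓


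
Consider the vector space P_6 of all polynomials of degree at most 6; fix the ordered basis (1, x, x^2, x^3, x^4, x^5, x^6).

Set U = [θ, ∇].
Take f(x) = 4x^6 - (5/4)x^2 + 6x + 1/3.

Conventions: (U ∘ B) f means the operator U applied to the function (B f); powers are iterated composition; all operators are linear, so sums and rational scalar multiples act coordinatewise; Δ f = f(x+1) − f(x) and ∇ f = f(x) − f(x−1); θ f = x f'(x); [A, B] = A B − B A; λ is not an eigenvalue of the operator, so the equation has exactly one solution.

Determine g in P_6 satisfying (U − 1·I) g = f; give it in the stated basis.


the result is g(x) = -4x^6 + 24x^5 - 240x^4 + 1680x^3 - (35515/4)x^2 + (62623/2)x - 165640/3

write g with unknown coordinates in the stated basis and equate coefficients in (U − 1·I) g = f
solving from the highest basis element down gives g = -4x^6 + 24x^5 - 240x^4 + 1680x^3 - (35515/4)x^2 + (62623/2)x - 165640/3
check: U g = 24x^5 - 240x^4 + 1680x^3 - 8880x^2 + (62635/2)x - 55213
so U g − 1·g = 4x^6 - (5/4)x^2 + 6x + 1/3 = f ✓


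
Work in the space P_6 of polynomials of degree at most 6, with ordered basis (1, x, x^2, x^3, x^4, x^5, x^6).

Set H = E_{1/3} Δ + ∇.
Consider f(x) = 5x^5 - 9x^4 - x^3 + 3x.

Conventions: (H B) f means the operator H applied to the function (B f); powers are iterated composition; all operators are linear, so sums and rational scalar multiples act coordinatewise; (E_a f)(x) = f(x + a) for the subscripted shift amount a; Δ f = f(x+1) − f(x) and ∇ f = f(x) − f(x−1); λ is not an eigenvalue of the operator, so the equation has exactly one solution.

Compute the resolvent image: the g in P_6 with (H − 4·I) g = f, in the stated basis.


the result is g(x) = -(5/4)x^5 - (7/8)x^4 - (43/12)x^3 - (50/3)x^2 - (688/27)x - 26701/1296

write g with unknown coordinates in the stated basis and equate coefficients in (H − 4·I) g = f
solving from the highest basis element down gives g = -(5/4)x^5 - (7/8)x^4 - (43/12)x^3 - (50/3)x^2 - (688/27)x - 26701/1296
check: H g = -(25/2)x^4 - (46/3)x^3 - (200/3)x^2 - (2671/27)x - 26701/324
so H g − 4·g = 5x^5 - 9x^4 - x^3 + 3x = f ✓


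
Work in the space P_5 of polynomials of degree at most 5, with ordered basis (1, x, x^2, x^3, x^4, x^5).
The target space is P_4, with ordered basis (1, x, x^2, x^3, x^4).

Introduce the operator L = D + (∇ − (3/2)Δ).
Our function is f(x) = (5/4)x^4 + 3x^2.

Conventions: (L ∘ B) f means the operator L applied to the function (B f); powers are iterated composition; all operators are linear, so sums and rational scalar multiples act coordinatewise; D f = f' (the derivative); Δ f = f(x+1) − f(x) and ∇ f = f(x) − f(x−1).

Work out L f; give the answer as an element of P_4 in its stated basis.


the result is g(x) = (5/2)x^3 - (75/4)x^2 + (1/2)x - 85/8

D f = 5x^3 + 6x
∇ f = 5x^3 - (15/2)x^2 + 11x - 17/4
Δ f = 5x^3 + (15/2)x^2 + 11x + 17/4
(-(3/2)Δ) f = -(15/2)x^3 - (45/4)x^2 - (33/2)x - 51/8
(∇ − (3/2)Δ) f = -(5/2)x^3 - (75/4)x^2 - (11/2)x - 85/8
(D + (∇ − (3/2)Δ)) f = (5/2)x^3 - (75/4)x^2 + (1/2)x - 85/8


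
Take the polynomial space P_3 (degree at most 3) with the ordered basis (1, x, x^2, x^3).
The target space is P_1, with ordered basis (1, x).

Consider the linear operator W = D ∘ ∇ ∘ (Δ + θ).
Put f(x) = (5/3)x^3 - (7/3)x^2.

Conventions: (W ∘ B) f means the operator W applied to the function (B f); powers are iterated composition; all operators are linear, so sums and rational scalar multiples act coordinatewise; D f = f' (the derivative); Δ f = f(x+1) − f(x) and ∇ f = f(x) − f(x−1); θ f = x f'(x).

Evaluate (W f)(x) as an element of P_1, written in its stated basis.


Δ f = 5x^2 + (1/3)x - 2/3
θ f = 5x^3 - (14/3)x^2
(Δ + θ) f = 5x^3 + (1/3)x^2 + (1/3)x - 2/3
∇ (Δ + θ) f = 15x^2 - (43/3)x + 5
D ∇ (Δ + θ) f = 30x - 43/3

g(x) = 30x - 43/3


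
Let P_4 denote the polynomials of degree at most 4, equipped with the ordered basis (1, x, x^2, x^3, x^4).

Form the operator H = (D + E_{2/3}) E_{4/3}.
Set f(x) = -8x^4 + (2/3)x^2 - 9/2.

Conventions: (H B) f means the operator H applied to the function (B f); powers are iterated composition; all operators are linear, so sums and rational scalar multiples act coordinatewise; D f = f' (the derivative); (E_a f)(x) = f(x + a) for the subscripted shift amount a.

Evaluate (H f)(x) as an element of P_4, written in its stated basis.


E_{4/3} f = -8x^4 - (128/3)x^3 - (254/3)x^2 - (2000/27)x - 4633/162
D E_{4/3} f = -32x^3 - 128x^2 - (508/3)x - 2000/27
E_{2/3} E_{4/3} f = -8x^4 - 64x^3 - (574/3)x^2 - (760/3)x - 779/6
(D + E_{2/3}) E_{4/3} f = -8x^4 - 96x^3 - (958/3)x^2 - (1268/3)x - 11011/54

g(x) = -8x^4 - 96x^3 - (958/3)x^2 - (1268/3)x - 11011/54


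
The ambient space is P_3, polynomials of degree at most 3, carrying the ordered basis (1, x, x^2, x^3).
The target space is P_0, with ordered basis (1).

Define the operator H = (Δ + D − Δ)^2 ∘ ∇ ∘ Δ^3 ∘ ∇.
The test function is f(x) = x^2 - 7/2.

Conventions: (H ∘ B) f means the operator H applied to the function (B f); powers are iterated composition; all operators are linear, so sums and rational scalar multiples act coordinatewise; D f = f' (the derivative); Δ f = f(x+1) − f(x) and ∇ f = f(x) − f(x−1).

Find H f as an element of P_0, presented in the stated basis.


the image equals g(x) = 0

∇ f = 2x - 1
Δ ∇ f = 2
Δ Δ ∇ f = 0
Δ Δ Δ ∇ f = 0
∇ Δ^3 ∇ f = 0
Δ (∇ ∘ Δ^3) ∇ f = 0
D (∇ ∘ Δ^3) ∇ f = 0
Δ (∇ ∘ Δ^3) ∇ f = 0
(-Δ) (∇ ∘ Δ^3) ∇ f = 0
(Δ + D − Δ) (∇ ∘ Δ^3) ∇ f = 0
Δ (Δ + D − Δ) (∇ ∘ Δ^3) ∇ f = 0
D (Δ + D − Δ) (∇ ∘ Δ^3) ∇ f = 0
Δ (Δ + D − Δ) (∇ ∘ Δ^3) ∇ f = 0
(-Δ) (Δ + D − Δ) (∇ ∘ Δ^3) ∇ f = 0
(Δ + D − Δ) (Δ + D − Δ) (∇ ∘ Δ^3) ∇ f = 0


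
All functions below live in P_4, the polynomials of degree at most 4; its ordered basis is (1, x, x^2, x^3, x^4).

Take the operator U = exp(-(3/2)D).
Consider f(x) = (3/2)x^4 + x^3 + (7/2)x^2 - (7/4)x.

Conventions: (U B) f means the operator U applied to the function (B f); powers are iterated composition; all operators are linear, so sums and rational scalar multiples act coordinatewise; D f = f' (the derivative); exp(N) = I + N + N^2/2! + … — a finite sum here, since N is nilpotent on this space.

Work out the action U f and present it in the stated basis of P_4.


the result is g(x) = (3/2)x^4 - 8x^3 + (77/4)x^2 - (103/4)x + 471/32

order-1 term: -9x^3 - (9/2)x^2 - (21/2)x + 21/8
order-2 term: (81/4)x^2 + (27/4)x + 63/8
order-3 term: -(81/4)x - 27/8
order-4 term: 243/32
the series for exp(-(3/2)D) f terminates at order 4
exp(-(3/2)D) f = (3/2)x^4 - 8x^3 + (77/4)x^2 - (103/4)x + 471/32


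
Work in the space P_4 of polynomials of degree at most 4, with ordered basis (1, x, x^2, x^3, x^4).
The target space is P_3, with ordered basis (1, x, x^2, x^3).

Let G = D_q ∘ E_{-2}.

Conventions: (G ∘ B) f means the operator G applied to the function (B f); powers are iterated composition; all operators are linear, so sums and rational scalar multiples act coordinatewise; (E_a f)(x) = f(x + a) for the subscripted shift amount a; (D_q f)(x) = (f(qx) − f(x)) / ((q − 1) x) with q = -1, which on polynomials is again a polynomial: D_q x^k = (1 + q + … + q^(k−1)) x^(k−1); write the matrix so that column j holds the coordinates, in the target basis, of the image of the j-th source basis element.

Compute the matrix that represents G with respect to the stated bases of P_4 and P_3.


image of 1: 0
image of x: 1
image of x^2: -4
image of x^3: x^2 + 12
image of x^4: -8x^2 - 32
each image's coordinates form column j of the matrix

the matrix is [[0, 1, -4, 12, -32]; [0, 0, 0, 0, 0]; [0, 0, 0, 1, -8]; [0, 0, 0, 0, 0]] (rows listed top to bottom)


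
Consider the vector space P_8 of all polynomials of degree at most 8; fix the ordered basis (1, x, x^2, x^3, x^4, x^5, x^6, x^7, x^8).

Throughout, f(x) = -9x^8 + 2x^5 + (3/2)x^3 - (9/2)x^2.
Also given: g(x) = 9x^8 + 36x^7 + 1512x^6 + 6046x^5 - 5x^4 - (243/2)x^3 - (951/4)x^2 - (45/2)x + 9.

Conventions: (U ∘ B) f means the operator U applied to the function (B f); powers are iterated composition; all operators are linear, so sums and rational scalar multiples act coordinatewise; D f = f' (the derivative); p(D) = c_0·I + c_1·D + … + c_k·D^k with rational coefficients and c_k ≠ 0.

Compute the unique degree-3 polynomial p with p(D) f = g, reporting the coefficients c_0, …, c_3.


D^0 f = -9x^8 + 2x^5 + (3/2)x^3 - (9/2)x^2
D^1 f = -72x^7 + 10x^4 + (9/2)x^2 - 9x
D^2 f = -504x^6 + 40x^3 + 9x - 9
D^3 f = -3024x^5 + 120x^2 + 9
matching coefficients of g against c_0 f + c_1 Df + … from the top degree down determines the c_i
solution: c_0 = -1, c_1 = -1/2, c_2 = -3, c_3 = -2

c_0 = -1, c_1 = -1/2, c_2 = -3, c_3 = -2


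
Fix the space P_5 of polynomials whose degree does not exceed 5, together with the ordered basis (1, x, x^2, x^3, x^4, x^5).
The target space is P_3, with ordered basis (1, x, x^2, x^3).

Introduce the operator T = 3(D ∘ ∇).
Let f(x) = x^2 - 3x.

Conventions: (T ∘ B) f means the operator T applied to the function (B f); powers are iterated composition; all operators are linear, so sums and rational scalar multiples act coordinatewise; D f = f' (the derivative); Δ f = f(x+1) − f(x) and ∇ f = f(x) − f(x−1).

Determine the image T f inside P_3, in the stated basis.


the result is g(x) = 6

∇ f = 2x - 4
D ∇ f = 2
(3(D ∘ ∇)) f = 6


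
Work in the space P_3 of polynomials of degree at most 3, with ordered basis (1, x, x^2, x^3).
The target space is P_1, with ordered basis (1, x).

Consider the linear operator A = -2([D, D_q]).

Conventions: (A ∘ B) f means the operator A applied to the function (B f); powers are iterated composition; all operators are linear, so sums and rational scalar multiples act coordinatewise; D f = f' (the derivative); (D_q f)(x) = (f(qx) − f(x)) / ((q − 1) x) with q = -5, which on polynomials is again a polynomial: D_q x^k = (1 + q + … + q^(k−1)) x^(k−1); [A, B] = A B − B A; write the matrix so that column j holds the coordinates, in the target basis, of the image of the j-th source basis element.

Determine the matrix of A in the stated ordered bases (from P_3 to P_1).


the matrix is [[0, 0, 12, 0]; [0, 0, 0, -108]] (rows listed top to bottom)

image of 1: 0
image of x: 0
image of x^2: 12
image of x^3: -108x
each image's coordinates form column j of the matrix


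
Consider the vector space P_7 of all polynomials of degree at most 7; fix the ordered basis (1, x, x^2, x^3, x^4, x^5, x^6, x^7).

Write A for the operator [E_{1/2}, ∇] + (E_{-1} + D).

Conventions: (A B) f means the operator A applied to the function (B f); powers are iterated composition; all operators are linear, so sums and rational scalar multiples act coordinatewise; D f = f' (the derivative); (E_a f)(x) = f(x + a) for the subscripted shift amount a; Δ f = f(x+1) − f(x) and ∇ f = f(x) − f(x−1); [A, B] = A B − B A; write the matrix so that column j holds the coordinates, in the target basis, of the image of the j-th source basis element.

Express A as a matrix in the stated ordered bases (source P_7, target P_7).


image of 1: 1
image of x: x
image of x^2: x^2 + 1
image of x^3: x^3 + 3x - 1
image of x^4: x^4 + 6x^2 - 4x + 1
image of x^5: x^5 + 10x^3 - 10x^2 + 5x - 1
image of x^6: x^6 + 15x^4 - 20x^3 + 15x^2 - 6x + 1
image of x^7: x^7 + 21x^5 - 35x^4 + 35x^3 - 21x^2 + 7x - 1
each image's coordinates form column j of the matrix

the matrix is [[1, 0, 1, -1, 1, -1, 1, -1]; [0, 1, 0, 3, -4, 5, -6, 7]; [0, 0, 1, 0, 6, -10, 15, -21]; [0, 0, 0, 1, 0, 10, -20, 35]; [0, 0, 0, 0, 1, 0, 15, -35]; [0, 0, 0, 0, 0, 1, 0, 21]; [0, 0, 0, 0, 0, 0, 1, 0]; [0, 0, 0, 0, 0, 0, 0, 1]] (rows listed top to bottom)


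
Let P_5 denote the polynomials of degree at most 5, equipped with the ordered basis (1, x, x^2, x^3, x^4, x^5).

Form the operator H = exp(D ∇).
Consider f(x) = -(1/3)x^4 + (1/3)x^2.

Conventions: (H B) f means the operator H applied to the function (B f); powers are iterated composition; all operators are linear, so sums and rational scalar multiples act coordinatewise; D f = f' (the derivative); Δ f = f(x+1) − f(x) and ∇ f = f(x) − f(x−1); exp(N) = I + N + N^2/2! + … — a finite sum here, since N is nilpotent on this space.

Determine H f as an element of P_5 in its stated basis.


the result is g(x) = -(1/3)x^4 - (11/3)x^2 + 4x - 14/3

order-1 term: -4x^2 + 4x - 2/3
order-2 term: -4
the series for exp(D ∇) f terminates at order 2
exp(D ∇) f = -(1/3)x^4 - (11/3)x^2 + 4x - 14/3


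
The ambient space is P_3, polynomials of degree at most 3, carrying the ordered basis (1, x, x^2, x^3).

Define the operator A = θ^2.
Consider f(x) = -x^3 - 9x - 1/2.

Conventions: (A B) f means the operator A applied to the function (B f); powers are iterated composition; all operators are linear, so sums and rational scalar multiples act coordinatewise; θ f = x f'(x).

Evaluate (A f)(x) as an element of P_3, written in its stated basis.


the result is g(x) = -9x^3 - 9x

θ f = -3x^3 - 9x
θ θ f = -9x^3 - 9x


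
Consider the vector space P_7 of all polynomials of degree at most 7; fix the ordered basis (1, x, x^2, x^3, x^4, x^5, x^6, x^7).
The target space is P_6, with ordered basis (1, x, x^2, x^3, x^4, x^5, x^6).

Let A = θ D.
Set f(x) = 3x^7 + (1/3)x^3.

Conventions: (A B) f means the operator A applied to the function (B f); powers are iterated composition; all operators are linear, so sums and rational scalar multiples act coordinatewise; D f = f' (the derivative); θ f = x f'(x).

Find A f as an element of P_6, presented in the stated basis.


D f = 21x^6 + x^2
θ D f = 126x^6 + 2x^2

g(x) = 126x^6 + 2x^2


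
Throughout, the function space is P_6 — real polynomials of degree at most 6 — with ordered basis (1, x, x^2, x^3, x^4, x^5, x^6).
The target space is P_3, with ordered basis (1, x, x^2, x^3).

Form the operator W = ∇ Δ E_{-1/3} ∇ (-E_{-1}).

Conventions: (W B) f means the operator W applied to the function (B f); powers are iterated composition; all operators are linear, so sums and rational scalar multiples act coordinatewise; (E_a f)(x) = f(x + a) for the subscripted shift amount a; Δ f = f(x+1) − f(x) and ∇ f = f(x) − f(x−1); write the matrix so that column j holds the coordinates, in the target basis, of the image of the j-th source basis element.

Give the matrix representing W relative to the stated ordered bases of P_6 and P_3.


image of 1: 0
image of x: 0
image of x^2: 0
image of x^3: -6
image of x^4: -24x + 44
image of x^5: -60x^2 + 220x - 650/3
image of x^6: -120x^3 + 660x^2 - 1300x + 8140/9
each image's coordinates form column j of the matrix

the matrix is [[0, 0, 0, -6, 44, -650/3, 8140/9]; [0, 0, 0, 0, -24, 220, -1300]; [0, 0, 0, 0, 0, -60, 660]; [0, 0, 0, 0, 0, 0, -120]] (rows listed top to bottom)


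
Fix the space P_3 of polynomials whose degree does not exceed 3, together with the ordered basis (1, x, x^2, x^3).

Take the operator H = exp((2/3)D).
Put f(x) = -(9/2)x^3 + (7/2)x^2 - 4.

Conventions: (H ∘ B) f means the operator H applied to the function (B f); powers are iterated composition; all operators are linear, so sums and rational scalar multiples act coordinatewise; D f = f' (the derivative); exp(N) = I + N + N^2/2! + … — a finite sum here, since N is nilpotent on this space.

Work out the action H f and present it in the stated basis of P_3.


the result is g(x) = -(9/2)x^3 - (11/2)x^2 - (4/3)x - 34/9

order-1 term: -9x^2 + (14/3)x
order-2 term: -6x + 14/9
order-3 term: -4/3
the series for exp((2/3)D) f terminates at order 3
exp((2/3)D) f = -(9/2)x^3 - (11/2)x^2 - (4/3)x - 34/9


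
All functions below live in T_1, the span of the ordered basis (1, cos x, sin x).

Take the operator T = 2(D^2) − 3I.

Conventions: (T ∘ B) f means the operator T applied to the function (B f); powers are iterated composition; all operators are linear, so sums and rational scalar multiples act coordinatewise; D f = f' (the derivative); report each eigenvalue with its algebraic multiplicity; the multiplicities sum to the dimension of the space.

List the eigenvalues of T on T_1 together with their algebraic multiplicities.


λ = -5 (multiplicity 2), λ = -3 (multiplicity 1)

image of 1: -3
image of cos x: -5cos x
image of sin x: -5sin x
the matrix is diagonal; its diagonal is (-3, -5, -5)
for a triangular matrix the eigenvalues are the diagonal entries, with algebraic multiplicity their repetition count


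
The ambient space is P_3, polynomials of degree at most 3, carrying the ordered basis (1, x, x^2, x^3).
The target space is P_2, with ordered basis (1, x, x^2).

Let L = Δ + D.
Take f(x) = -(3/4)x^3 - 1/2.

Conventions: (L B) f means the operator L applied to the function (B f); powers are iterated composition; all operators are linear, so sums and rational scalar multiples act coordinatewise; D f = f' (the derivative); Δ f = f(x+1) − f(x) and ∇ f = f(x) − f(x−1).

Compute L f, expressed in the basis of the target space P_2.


the result is g(x) = -(9/2)x^2 - (9/4)x - 3/4

Δ f = -(9/4)x^2 - (9/4)x - 3/4
D f = -(9/4)x^2
(Δ + D) f = -(9/2)x^2 - (9/4)x - 3/4


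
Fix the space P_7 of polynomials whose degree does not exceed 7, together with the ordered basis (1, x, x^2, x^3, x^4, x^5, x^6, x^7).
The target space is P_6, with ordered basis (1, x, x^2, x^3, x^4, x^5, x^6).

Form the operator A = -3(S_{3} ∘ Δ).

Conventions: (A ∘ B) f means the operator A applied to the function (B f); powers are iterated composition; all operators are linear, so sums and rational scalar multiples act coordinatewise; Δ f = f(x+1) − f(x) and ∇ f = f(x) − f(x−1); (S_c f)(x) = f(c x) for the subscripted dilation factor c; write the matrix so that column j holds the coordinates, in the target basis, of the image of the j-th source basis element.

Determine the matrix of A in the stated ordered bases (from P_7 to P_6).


image of 1: 0
image of x: -3
image of x^2: -18x - 3
image of x^3: -81x^2 - 27x - 3
image of x^4: -324x^3 - 162x^2 - 36x - 3
image of x^5: -1215x^4 - 810x^3 - 270x^2 - 45x - 3
image of x^6: -4374x^5 - 3645x^4 - 1620x^3 - 405x^2 - 54x - 3
image of x^7: -15309x^6 - 15309x^5 - 8505x^4 - 2835x^3 - 567x^2 - 63x - 3
each image's coordinates form column j of the matrix

the matrix is [[0, -3, -3, -3, -3, -3, -3, -3]; [0, 0, -18, -27, -36, -45, -54, -63]; [0, 0, 0, -81, -162, -270, -405, -567]; [0, 0, 0, 0, -324, -810, -1620, -2835]; [0, 0, 0, 0, 0, -1215, -3645, -8505]; [0, 0, 0, 0, 0, 0, -4374, -15309]; [0, 0, 0, 0, 0, 0, 0, -15309]] (rows listed top to bottom)


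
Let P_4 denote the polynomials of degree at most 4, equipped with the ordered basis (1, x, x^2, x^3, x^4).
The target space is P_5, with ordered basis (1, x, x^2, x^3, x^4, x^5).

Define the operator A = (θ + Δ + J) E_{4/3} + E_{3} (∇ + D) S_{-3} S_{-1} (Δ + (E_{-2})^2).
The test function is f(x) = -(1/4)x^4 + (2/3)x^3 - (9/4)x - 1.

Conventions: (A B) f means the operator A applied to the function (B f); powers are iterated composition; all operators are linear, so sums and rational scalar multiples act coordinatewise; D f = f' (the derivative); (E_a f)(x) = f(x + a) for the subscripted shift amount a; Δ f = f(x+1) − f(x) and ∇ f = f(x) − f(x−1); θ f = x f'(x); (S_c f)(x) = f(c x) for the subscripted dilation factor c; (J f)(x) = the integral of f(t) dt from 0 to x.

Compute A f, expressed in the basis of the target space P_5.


E_{4/3} f = -(1/4)x^4 - (2/3)x^3 - (115/108)x - 260/81
θ E_{4/3} f = -x^4 - 2x^3 - (115/108)x
Δ E_{4/3} f = -x^3 - (7/2)x^2 - 3x - 107/54
J E_{4/3} f = -(1/20)x^5 - (1/6)x^4 - (115/216)x^2 - (260/81)x
(θ + Δ + J) E_{4/3} f = -(1/20)x^5 - (7/6)x^4 - 3x^3 - (871/216)x^2 - (2357/324)x - 107/54
Δ f = -x^3 + (1/2)x^2 + x - 11/6
E_{-2} f = -(1/4)x^4 + (8/3)x^3 - 10x^2 + (55/4)x - 35/6
E_{-2} E_{-2} f = -(1/4)x^4 + (14/3)x^3 - 32x^2 + (375/4)x - 296/3
(Δ + (E_{-2})^2) f = -(1/4)x^4 + (11/3)x^3 - (63/2)x^2 + (379/4)x - 201/2
S_{-1} (Δ + (E_{-2})^2) f = -(1/4)x^4 - (11/3)x^3 - (63/2)x^2 - (379/4)x - 201/2
S_{-3} S_{-1} (Δ + (E_{-2})^2) f = -(81/4)x^4 + 99x^3 - (567/2)x^2 + (1137/4)x - 201/2
∇ (S_{-3} S_{-1}) (Δ + (E_{-2})^2) f = -81x^3 + (837/2)x^2 - 945x + 687
D (S_{-3} S_{-1}) (Δ + (E_{-2})^2) f = -81x^3 + 297x^2 - 567x + 1137/4
(∇ + D) (S_{-3} S_{-1}) (Δ + (E_{-2})^2) f = -162x^3 + (1431/2)x^2 - 1512x + 3885/4
E_{3} (∇ + D) (S_{-3} S_{-1}) (Δ + (E_{-2})^2) f = -162x^3 - (1485/2)x^2 - 1593x - 5997/4
((θ + Δ + J) E_{4/3} + E_{3} (∇ + D) S_{-3} S_{-1} (Δ + (E_{-2})^2)) f = -(1/20)x^5 - (7/6)x^4 - 165x^3 - (161251/216)x^2 - (518489/324)x - 162133/108

g(x) = -(1/20)x^5 - (7/6)x^4 - 165x^3 - (161251/216)x^2 - (518489/324)x - 162133/108
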